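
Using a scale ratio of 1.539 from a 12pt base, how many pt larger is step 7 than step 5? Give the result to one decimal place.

Step 5: 12.0 × 1.539⁵ = 103.603pt
Step 7: 12.0 × 1.539⁷ = 245.387pt
Difference: 245.387 − 103.603 = 141.784pt

141.8pt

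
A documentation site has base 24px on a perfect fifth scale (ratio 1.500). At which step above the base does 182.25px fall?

1.500ⁿ = 182.25 / 24 = 7.5938
n = ln(7.5938) / ln(1.500) = 2.0273 / 0.4055 ≈ 5.00

5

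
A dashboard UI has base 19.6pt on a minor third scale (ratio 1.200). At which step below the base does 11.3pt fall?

3

1.200ⁿ = 19.6 / 11.3 = 1.7345
n = ln(1.7345) / ln(1.200) = 0.5507 / 0.1823 ≈ 3.02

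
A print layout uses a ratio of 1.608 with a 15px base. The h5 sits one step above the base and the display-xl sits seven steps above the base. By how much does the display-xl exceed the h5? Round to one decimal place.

Step 1: 15.0 × 1.608 = 24.120px
Step 7: 15.0 × 1.608⁷ = 416.959px
Difference: 416.959 − 24.120 = 392.839px

392.8px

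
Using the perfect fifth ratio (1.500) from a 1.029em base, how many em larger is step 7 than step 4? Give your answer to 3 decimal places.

12.372em

Step 4: 1.029 × 1.500⁴ = 5.20931em
Step 7: 1.029 × 1.500⁷ = 17.58143em
Difference: 17.58143 − 5.20931 = 12.37212em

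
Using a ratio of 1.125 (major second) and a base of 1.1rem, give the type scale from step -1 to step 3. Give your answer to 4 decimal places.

0.9778rem, 1.1000rem, 1.2375rem, 1.3922rem, 1.5662rem

Step -1: 1.1 ÷ 1.125 = 0.9778
Step 0: 1.1rem
Step 1: 1.1 × 1.125 = 1.2375
Step 2: 1.1 × 1.125² = 1.3922
Step 3: 1.1 × 1.125³ = 1.5662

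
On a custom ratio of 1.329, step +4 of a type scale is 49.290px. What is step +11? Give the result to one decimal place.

360.9px

49.290 × 1.329⁷ = 49.290 × 7.32276 ≈ 360.939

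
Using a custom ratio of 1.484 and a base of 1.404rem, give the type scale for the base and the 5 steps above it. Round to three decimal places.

Step 0: 1.404rem
Step 1: 1.404 × 1.484 = 2.084
Step 2: 1.404 × 1.484² = 3.092
Step 3: 1.404 × 1.484³ = 4.588
Step 4: 1.404 × 1.484⁴ = 6.809
Step 5: 1.404 × 1.484⁵ = 10.105

1.404rem, 2.084rem, 3.092rem, 4.588rem, 6.809rem, 10.105rem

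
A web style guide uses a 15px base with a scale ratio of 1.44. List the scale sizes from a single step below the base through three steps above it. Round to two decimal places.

Step -1: 15.0 ÷ 1.44 = 10.42
Step 0: 15px
Step 1: 15.0 × 1.44 = 21.60
Step 2: 15.0 × 1.44² = 31.10
Step 3: 15.0 × 1.44³ = 44.79

10.42px, 15.00px, 21.60px, 31.10px, 44.79px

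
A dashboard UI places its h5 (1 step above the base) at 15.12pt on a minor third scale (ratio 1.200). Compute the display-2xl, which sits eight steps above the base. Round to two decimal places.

54.18pt

The gap is 8 − (1) = 7 steps, so the factor is 1.200^7.
15.12 × 1.200⁷ = 15.12 × 3.58318 ≈ 54.178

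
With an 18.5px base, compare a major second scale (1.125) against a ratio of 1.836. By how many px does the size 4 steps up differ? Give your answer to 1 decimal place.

180.6px

Major second: 18.5 × 1.125⁴ = 29.633px
At 1.836: 18.5 × 1.836⁴ = 210.214px
Difference: 210.214 − 29.633 = 180.581px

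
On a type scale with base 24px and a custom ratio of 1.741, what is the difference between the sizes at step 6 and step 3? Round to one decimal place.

Step 3: 24.0 × 1.741³ = 126.651px
Step 6: 24.0 × 1.741⁶ = 668.350px
Difference: 668.350 − 126.651 = 541.699px

541.7px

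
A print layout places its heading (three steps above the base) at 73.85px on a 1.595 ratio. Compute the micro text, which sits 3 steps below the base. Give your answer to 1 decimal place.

Moving from step +3 to step -3 is 6 steps down, so divide by r⁶.
73.85 ÷ 1.595⁶ = 73.85 ÷ 16.46509 ≈ 4.485

4.5px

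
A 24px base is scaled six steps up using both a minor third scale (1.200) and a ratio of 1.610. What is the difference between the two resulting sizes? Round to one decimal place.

346.3px

Minor third: 24.0 × 1.200⁶ = 71.664px
At 1.610: 24.0 × 1.610⁶ = 417.991px
Difference: 417.991 − 71.664 = 346.327px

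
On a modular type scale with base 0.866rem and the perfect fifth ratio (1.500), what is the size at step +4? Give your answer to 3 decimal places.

Every step multiplies by the scale ratio.
0.866 × 1.500⁴ = 0.866 × 5.06250 ≈ 4.384

4.384rem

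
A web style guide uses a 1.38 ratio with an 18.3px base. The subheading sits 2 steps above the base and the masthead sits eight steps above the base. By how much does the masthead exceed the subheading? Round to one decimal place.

Step 2: 18.3 × 1.38² = 34.851px
Step 8: 18.3 × 1.38⁸ = 240.704px
Difference: 240.704 − 34.851 = 205.853px

205.9px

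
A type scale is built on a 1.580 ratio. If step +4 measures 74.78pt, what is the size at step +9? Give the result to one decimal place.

736.3pt

74.78 × 1.580⁵ = 74.78 × 9.84658 ≈ 736.327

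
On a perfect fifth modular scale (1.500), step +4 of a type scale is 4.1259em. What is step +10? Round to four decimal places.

Moving from step +4 to step +10 is 6 steps up, so multiply by r⁶.
4.1259 × 1.500⁶ = 4.1259 × 11.39062 ≈ 46.9966

46.9966em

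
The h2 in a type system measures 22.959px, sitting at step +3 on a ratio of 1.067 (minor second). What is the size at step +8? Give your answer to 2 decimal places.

31.75px

22.959 × 1.067⁵ = 22.959 × 1.38300 ≈ 31.752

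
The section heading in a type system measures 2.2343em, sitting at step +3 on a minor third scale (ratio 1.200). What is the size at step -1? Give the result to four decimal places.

1.0775em

2.2343 ÷ 1.200⁴ = 2.2343 ÷ 2.07360 ≈ 1.0775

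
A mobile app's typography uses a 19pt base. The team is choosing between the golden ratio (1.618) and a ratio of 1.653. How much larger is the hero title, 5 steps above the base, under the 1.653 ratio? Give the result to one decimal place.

Golden ratio: 19.0 × 1.618⁵ = 210.691pt
At 1.653: 19.0 × 1.653⁵ = 234.487pt
Difference: 234.487 − 210.691 = 23.796pt

23.8pt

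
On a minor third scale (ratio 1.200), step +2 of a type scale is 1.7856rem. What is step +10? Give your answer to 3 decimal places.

Moving from step +2 to step +10 is 8 steps up, so multiply by r⁸.
1.7856 × 1.200⁸ = 1.7856 × 4.29982 ≈ 7.678

7.678rem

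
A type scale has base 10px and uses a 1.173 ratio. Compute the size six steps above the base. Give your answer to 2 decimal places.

A modular type scale is a geometric sequence: sizeₙ = base × rⁿ.
10.0 × 1.173⁶ = 10.0 × 2.60488 ≈ 26.05

26.05px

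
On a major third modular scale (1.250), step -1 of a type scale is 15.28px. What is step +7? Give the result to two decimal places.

The gap is 7 − (-1) = 8 steps, so the factor is 1.250^8.
15.28 × 1.250⁸ = 15.28 × 5.96046 ≈ 91.076

91.08px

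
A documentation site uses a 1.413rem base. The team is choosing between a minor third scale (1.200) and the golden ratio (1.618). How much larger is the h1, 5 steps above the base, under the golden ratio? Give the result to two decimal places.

12.15rem

Minor third: 1.413 × 1.200⁵ = 3.5160rem
Golden ratio: 1.413 × 1.618⁵ = 15.6688rem
Difference: 15.6688 − 3.5160 = 12.1528rem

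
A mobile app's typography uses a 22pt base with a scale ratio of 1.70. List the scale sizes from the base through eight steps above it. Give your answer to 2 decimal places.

Step 0: 22pt
Step 1: 22.0 × 1.70 = 37.40
Step 2: 22.0 × 1.70² = 63.58
Step 3: 22.0 × 1.70³ = 108.09
Step 4: 22.0 × 1.70⁴ = 183.75
Step 5: 22.0 × 1.70⁵ = 312.37
Step 6: 22.0 × 1.70⁶ = 531.03
Step 7: 22.0 × 1.70⁷ = 902.75
Step 8: 22.0 × 1.70⁸ = 1534.67

22.00pt, 37.40pt, 63.58pt, 108.09pt, 183.75pt, 312.37pt, 531.03pt, 902.75pt, 1534.67pt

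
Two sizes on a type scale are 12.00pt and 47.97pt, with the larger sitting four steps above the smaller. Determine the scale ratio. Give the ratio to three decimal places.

1.414

r⁴ = 47.97 / 12.00, so r = (47.97/12.00)^(1/4).
r = 3.9975^(1/4) ≈ 1.4140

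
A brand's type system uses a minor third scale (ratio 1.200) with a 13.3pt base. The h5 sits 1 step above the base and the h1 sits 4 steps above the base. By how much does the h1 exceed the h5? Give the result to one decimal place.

Step 1: 13.3 × 1.200 = 15.960pt
Step 4: 13.3 × 1.200⁴ = 27.579pt
Difference: 27.579 − 15.960 = 11.619pt

11.6pt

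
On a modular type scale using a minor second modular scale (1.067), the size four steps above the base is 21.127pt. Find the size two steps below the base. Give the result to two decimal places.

14.32pt

21.127 ÷ 1.067⁶ = 21.127 ÷ 1.47566 ≈ 14.317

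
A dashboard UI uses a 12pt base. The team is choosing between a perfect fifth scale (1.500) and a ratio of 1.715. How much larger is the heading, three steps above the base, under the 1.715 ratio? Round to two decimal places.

Perfect fifth: 12.0 × 1.500³ = 40.5000pt
At 1.715: 12.0 × 1.715³ = 60.5304pt
Difference: 60.5304 − 40.5000 = 20.0304pt

20.03pt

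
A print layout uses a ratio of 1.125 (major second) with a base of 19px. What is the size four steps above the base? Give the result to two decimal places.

30.43px

19.0 × 1.125⁴ = 19.0 × 1.60181 ≈ 30.43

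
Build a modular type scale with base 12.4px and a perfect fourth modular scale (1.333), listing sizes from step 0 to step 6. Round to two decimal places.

Step 0: 12.4px
Step 1: 12.4 × 1.333 = 16.53
Step 2: 12.4 × 1.333² = 22.03
Step 3: 12.4 × 1.333³ = 29.37
Step 4: 12.4 × 1.333⁴ = 39.15
Step 5: 12.4 × 1.333⁵ = 52.19
Step 6: 12.4 × 1.333⁶ = 69.57

12.40px, 16.53px, 22.03px, 29.37px, 39.15px, 52.19px, 69.57px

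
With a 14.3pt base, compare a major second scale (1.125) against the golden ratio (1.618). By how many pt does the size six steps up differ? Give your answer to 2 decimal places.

227.58pt

Major second: 14.3 × 1.125⁶ = 28.9902pt
Golden ratio: 14.3 × 1.618⁶ = 256.5707pt
Difference: 256.5707 − 28.9902 = 227.5805pt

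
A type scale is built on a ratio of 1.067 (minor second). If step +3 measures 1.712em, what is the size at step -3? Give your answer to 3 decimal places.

1.160em

The gap is -3 − (3) = -6 steps, so the factor is 1.067^-6.
1.712 ÷ 1.067⁶ = 1.712 ÷ 1.47566 ≈ 1.160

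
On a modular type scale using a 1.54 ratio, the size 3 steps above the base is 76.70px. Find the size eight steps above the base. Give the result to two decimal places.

664.35px

The gap is 8 − (3) = 5 steps, so the factor is 1.54^5.
76.70 × 1.54⁵ = 76.70 × 8.66171 ≈ 664.353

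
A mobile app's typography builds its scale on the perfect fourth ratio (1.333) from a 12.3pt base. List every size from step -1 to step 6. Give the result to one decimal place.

Step -1: 12.3 ÷ 1.333 = 9.2
Step 0: 12.3pt
Step 1: 12.3 × 1.333 = 16.4
Step 2: 12.3 × 1.333² = 21.9
Step 3: 12.3 × 1.333³ = 29.1
Step 4: 12.3 × 1.333⁴ = 38.8
Step 5: 12.3 × 1.333⁵ = 51.8
Step 6: 12.3 × 1.333⁶ = 69.0

9.2pt, 12.3pt, 16.4pt, 21.9pt, 29.1pt, 38.8pt, 51.8pt, 69.0pt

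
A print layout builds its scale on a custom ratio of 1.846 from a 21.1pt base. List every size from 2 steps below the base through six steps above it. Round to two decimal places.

6.19pt, 11.43pt, 21.10pt, 38.95pt, 71.90pt, 132.73pt, 245.02pt, 452.31pt, 834.97pt

Step -2: 21.1 ÷ 1.846² = 6.19
Step -1: 21.1 ÷ 1.846 = 11.43
Step 0: 21.1pt
Step 1: 21.1 × 1.846 = 38.95
Step 2: 21.1 × 1.846² = 71.90
Step 3: 21.1 × 1.846³ = 132.73
Step 4: 21.1 × 1.846⁴ = 245.02
Step 5: 21.1 × 1.846⁵ = 452.31
Step 6: 21.1 × 1.846⁶ = 834.97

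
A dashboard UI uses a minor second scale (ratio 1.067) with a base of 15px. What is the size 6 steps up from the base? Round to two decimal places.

A modular type scale is a geometric sequence: sizeₙ = base × rⁿ.
15.0 × 1.067⁶ = 15.0 × 1.47566 ≈ 22.13

22.13px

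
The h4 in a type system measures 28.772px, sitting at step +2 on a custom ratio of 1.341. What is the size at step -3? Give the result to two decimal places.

The gap is -3 − (2) = -5 steps, so the factor is 1.341^-5.
28.772 ÷ 1.341⁵ = 28.772 ÷ 4.33655 ≈ 6.635

6.63px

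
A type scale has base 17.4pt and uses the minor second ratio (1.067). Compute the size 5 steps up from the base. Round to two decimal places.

Every step multiplies by the scale ratio.
17.4 × 1.067⁵ = 17.4 × 1.38300 ≈ 24.06

24.06pt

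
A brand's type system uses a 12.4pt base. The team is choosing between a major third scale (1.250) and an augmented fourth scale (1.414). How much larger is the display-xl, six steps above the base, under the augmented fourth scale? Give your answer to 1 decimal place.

Major third: 12.4 × 1.250⁶ = 47.302pt
Augmented fourth: 12.4 × 1.414⁶ = 99.110pt
Difference: 99.110 − 47.302 = 51.808pt

51.8pt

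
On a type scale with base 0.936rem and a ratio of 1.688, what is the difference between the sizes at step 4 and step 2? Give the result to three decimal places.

Step 2: 0.936 × 1.688² = 2.66699rem
Step 4: 0.936 × 1.688⁴ = 7.59916rem
Difference: 7.59916 − 2.66699 = 4.93217rem

4.932rem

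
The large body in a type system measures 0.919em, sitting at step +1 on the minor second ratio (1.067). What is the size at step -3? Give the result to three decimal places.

The gap is -3 − (1) = -4 steps, so the factor is 1.067^-4.
0.919 ÷ 1.067⁴ = 0.919 ÷ 1.29616 ≈ 0.709

0.709em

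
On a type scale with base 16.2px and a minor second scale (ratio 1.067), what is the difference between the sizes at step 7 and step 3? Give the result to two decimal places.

5.83px

Step 3: 16.2 × 1.067³ = 19.6792px
Step 7: 16.2 × 1.067⁷ = 25.5074px
Difference: 25.5074 − 19.6792 = 5.8282px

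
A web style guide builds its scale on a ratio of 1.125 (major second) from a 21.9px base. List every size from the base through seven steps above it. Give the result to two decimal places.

21.90px, 24.64px, 27.72px, 31.18px, 35.08px, 39.46px, 44.40px, 49.95px

Step 0: 21.9px
Step 1: 21.9 × 1.125 = 24.64
Step 2: 21.9 × 1.125² = 27.72
Step 3: 21.9 × 1.125³ = 31.18
Step 4: 21.9 × 1.125⁴ = 35.08
Step 5: 21.9 × 1.125⁵ = 39.46
Step 6: 21.9 × 1.125⁶ = 44.40
Step 7: 21.9 × 1.125⁷ = 49.95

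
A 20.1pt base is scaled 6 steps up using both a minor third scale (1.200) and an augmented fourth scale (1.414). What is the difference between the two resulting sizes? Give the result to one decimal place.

100.6pt

Minor third: 20.1 × 1.200⁶ = 60.018pt
Augmented fourth: 20.1 × 1.414⁶ = 160.654pt
Difference: 160.654 − 60.018 = 100.636pt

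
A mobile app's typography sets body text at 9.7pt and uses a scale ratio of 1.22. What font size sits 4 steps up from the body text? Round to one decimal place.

21.5pt

Every step multiplies by the scale ratio.
9.7 × 1.22⁴ = 9.7 × 2.21533 ≈ 21.49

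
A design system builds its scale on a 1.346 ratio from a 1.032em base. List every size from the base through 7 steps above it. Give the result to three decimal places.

1.032em, 1.389em, 1.870em, 2.517em, 3.387em, 4.559em, 6.137em, 8.260em

Step 0: 1.032em
Step 1: 1.032 × 1.346 = 1.389
Step 2: 1.032 × 1.346² = 1.870
Step 3: 1.032 × 1.346³ = 2.517
Step 4: 1.032 × 1.346⁴ = 3.387
Step 5: 1.032 × 1.346⁵ = 4.559
Step 6: 1.032 × 1.346⁶ = 6.137
Step 7: 1.032 × 1.346⁷ = 8.260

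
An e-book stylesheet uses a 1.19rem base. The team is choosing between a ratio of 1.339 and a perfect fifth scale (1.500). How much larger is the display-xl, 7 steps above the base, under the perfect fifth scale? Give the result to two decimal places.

At 1.339: 1.19 × 1.339⁷ = 9.1836rem
Perfect fifth: 1.19 × 1.500⁷ = 20.3323rem
Difference: 20.3323 − 9.1836 = 11.1487rem

11.15rem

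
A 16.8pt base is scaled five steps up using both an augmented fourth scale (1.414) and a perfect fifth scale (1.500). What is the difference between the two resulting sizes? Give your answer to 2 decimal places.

32.61pt

Augmented fourth: 16.8 × 1.414⁵ = 94.9634pt
Perfect fifth: 16.8 × 1.500⁵ = 127.5750pt
Difference: 127.5750 − 94.9634 = 32.6116pt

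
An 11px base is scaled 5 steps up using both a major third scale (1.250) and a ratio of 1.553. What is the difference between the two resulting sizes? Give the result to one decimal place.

Major third: 11.0 × 1.250⁵ = 33.569px
At 1.553: 11.0 × 1.553⁵ = 99.369px
Difference: 99.369 − 33.569 = 65.800px

65.8px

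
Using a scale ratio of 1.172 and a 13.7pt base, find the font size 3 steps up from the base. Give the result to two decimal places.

22.05pt

Each step on a modular scale multiplies by the ratio, so the size n steps from the base is base × ratioⁿ.
13.7 × 1.172³ = 13.7 × 1.60984 ≈ 22.05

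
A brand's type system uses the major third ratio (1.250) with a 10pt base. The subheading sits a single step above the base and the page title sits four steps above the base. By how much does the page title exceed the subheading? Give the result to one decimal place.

11.9pt

Step 1: 10.0 × 1.250 = 12.500pt
Step 4: 10.0 × 1.250⁴ = 24.414pt
Difference: 24.414 − 12.500 = 11.914pt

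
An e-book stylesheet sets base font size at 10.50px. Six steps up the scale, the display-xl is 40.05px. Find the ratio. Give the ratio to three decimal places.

r⁶ = 40.05 / 10.50, so r = (40.05/10.50)^(1/6).
r = 3.8143^(1/6) ≈ 1.2500

1.250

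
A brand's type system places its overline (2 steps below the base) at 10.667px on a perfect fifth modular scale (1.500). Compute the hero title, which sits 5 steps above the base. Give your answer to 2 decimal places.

182.26px

10.667 × 1.500⁷ = 10.667 × 17.08594 ≈ 182.256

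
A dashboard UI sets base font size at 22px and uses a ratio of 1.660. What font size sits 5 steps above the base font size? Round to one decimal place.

277.3px

22.0 × 1.660⁵ = 22.0 × 12.60493 ≈ 277.31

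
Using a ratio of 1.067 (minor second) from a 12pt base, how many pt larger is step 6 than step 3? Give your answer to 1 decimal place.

Step 3: 12.0 × 1.067³ = 14.577pt
Step 6: 12.0 × 1.067⁶ = 17.708pt
Difference: 17.708 − 14.577 = 3.131pt

3.1pt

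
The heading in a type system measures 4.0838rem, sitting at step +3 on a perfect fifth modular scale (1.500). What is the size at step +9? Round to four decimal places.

46.5170rem

The gap is 9 − (3) = 6 steps, so the factor is 1.500^6.
4.0838 × 1.500⁶ = 4.0838 × 11.39062 ≈ 46.5170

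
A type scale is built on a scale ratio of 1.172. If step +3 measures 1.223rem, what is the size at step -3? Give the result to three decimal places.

1.223 ÷ 1.172⁶ = 1.223 ÷ 2.59159 ≈ 0.472

0.472rem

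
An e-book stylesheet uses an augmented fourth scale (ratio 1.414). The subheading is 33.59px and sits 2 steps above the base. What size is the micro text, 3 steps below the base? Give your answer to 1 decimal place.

33.59 ÷ 1.414⁵ = 33.59 ÷ 5.65258 ≈ 5.942

5.9px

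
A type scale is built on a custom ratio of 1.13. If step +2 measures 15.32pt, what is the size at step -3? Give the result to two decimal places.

15.32 ÷ 1.13⁵ = 15.32 ÷ 1.84244 ≈ 8.315

8.32pt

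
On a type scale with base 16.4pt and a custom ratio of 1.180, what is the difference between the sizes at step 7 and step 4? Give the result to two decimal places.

20.45pt

Step 4: 16.4 × 1.180⁴ = 31.7960pt
Step 7: 16.4 × 1.180⁷ = 52.2418pt
Difference: 52.2418 − 31.7960 = 20.4458pt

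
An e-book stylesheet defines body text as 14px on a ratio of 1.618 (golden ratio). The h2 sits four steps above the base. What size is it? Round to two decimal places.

A modular type scale is a geometric sequence: sizeₙ = base × rⁿ.
14.0 × 1.618⁴ = 14.0 × 6.85353 ≈ 95.95

95.95px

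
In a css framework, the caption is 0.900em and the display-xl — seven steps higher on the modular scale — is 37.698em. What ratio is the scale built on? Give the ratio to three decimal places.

r⁷ = 37.698 / 0.900, so r = (37.698/0.900)^(1/7).
r = 41.8867^(1/7) ≈ 1.7050

1.705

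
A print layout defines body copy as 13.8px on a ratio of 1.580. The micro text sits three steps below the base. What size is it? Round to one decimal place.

Every step multiplies by the scale ratio.
13.8 ÷ 1.580³ = 13.8 ÷ 3.94431 ≈ 3.50

3.5px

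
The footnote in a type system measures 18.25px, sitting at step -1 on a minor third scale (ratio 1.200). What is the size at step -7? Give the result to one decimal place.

6.1px

18.25 ÷ 1.200⁶ = 18.25 ÷ 2.98598 ≈ 6.112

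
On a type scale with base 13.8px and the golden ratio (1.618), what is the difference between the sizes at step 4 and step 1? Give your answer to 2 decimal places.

72.25px

Step 1: 13.8 × 1.618 = 22.3284px
Step 4: 13.8 × 1.618⁴ = 94.5787px
Difference: 94.5787 − 22.3284 = 72.2503px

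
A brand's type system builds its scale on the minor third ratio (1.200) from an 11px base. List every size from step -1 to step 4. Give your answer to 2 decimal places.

9.17px, 11.00px, 13.20px, 15.84px, 19.01px, 22.81px

Step -1: 11.0 ÷ 1.200 = 9.17
Step 0: 11px
Step 1: 11.0 × 1.200 = 13.20
Step 2: 11.0 × 1.200² = 15.84
Step 3: 11.0 × 1.200³ = 19.01
Step 4: 11.0 × 1.200⁴ = 22.81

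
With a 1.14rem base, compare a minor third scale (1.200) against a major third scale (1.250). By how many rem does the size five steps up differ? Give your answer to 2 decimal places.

Minor third: 1.14 × 1.200⁵ = 2.8367rem
Major third: 1.14 × 1.250⁵ = 3.4790rem
Difference: 3.4790 − 2.8367 = 0.6423rem

0.64rem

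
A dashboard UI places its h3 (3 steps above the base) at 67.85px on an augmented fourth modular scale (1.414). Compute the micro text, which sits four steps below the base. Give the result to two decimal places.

The gap is -4 − (3) = -7 steps, so the factor is 1.414^-7.
67.85 ÷ 1.414⁷ = 67.85 ÷ 11.30175 ≈ 6.003

6.00px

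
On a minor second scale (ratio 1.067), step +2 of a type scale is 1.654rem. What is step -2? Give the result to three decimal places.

1.654 ÷ 1.067⁴ = 1.654 ÷ 1.29616 ≈ 1.276

1.276rem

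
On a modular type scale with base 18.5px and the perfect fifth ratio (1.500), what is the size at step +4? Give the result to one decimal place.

Every step multiplies by the scale ratio.
18.5 × 1.500⁴ = 18.5 × 5.06250 ≈ 93.66

93.7px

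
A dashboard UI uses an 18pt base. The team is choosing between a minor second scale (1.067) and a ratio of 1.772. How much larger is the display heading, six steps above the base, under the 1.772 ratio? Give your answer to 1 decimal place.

Minor second: 18.0 × 1.067⁶ = 26.562pt
At 1.772: 18.0 × 1.772⁶ = 557.256pt
Difference: 557.256 − 26.562 = 530.694pt

530.7pt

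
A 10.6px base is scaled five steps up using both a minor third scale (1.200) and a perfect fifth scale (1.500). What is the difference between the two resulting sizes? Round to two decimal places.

54.12px

Minor third: 10.6 × 1.200⁵ = 26.3762px
Perfect fifth: 10.6 × 1.500⁵ = 80.4937px
Difference: 80.4937 − 26.3762 = 54.1175px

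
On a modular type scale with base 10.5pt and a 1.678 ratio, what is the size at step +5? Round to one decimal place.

139.7pt

10.5 × 1.678⁵ = 10.5 × 13.30331 ≈ 139.68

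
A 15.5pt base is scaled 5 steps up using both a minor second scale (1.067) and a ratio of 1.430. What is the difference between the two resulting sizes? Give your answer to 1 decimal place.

Minor second: 15.5 × 1.067⁵ = 21.436pt
At 1.430: 15.5 × 1.430⁵ = 92.686pt
Difference: 92.686 − 21.436 = 71.250pt

71.2pt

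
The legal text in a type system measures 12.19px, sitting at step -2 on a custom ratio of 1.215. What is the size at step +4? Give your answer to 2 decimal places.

12.19 × 1.215⁶ = 12.19 × 3.21705 ≈ 39.216

39.22px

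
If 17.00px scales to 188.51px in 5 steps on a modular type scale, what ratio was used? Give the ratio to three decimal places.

r⁵ = 188.51 / 17.00, so r = (188.51/17.00)^(1/5).
r = 11.0888^(1/5) ≈ 1.6180

1.618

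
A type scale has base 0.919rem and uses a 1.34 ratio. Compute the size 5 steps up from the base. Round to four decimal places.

3.9704rem

Every step multiplies by the scale ratio.
0.919 × 1.34⁵ = 0.919 × 4.32040 ≈ 3.9704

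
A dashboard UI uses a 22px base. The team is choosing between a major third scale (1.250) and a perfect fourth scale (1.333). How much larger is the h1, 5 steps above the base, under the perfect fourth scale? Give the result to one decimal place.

25.5px

Major third: 22.0 × 1.250⁵ = 67.139px
Perfect fourth: 22.0 × 1.333⁵ = 92.592px
Difference: 92.592 − 67.139 = 25.453px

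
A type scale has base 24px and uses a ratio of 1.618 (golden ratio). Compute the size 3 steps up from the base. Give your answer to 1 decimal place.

101.7px

24.0 × 1.618³ = 24.0 × 4.23580 ≈ 101.66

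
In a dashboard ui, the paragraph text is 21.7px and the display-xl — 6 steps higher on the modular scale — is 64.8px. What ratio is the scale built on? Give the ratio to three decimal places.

1.200

r⁶ = 64.8 / 21.7, so r = (64.8/21.7)^(1/6).
r = 2.9862^(1/6) ≈ 1.2000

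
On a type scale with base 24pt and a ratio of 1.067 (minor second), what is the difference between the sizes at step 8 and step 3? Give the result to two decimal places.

Step 3: 24.0 × 1.067³ = 29.1544pt
Step 8: 24.0 × 1.067⁸ = 40.3206pt
Difference: 40.3206 − 29.1544 = 11.1662pt

11.17pt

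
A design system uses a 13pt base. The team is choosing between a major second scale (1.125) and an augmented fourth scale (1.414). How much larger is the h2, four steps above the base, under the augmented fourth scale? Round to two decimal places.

Major second: 13.0 × 1.125⁴ = 20.8235pt
Augmented fourth: 13.0 × 1.414⁴ = 51.9686pt
Difference: 51.9686 − 20.8235 = 31.1451pt

31.15pt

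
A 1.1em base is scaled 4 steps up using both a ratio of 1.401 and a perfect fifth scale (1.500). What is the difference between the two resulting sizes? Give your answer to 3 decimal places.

At 1.401: 1.1 × 1.401⁴ = 4.23785em
Perfect fifth: 1.1 × 1.500⁴ = 5.56875em
Difference: 5.56875 − 4.23785 = 1.33090em

1.331em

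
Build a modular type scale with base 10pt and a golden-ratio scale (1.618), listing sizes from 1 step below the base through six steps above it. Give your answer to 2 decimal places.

6.18pt, 10.00pt, 16.18pt, 26.18pt, 42.36pt, 68.54pt, 110.89pt, 179.42pt

Step -1: 10.0 ÷ 1.618 = 6.18
Step 0: 10pt
Step 1: 10.0 × 1.618 = 16.18
Step 2: 10.0 × 1.618² = 26.18
Step 3: 10.0 × 1.618³ = 42.36
Step 4: 10.0 × 1.618⁴ = 68.54
Step 5: 10.0 × 1.618⁵ = 110.89
Step 6: 10.0 × 1.618⁶ = 179.42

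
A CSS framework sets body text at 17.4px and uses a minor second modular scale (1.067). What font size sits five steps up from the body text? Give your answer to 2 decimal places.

Every step multiplies by the scale ratio.
17.4 × 1.067⁵ = 17.4 × 1.38300 ≈ 24.06

24.06px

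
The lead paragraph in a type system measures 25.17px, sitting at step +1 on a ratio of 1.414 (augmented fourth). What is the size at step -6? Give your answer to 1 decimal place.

2.2px

The gap is -6 − (1) = -7 steps, so the factor is 1.414^-7.
25.17 ÷ 1.414⁷ = 25.17 ÷ 11.30175 ≈ 2.227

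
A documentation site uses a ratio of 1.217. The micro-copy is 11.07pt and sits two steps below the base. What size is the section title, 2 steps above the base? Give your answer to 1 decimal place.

The gap is 2 − (-2) = 4 steps, so the factor is 1.217^4.
11.07 × 1.217⁴ = 11.07 × 2.19362 ≈ 24.283

24.3pt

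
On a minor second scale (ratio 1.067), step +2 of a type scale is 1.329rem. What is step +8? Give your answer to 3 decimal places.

Moving from step +2 to step +8 is 6 steps up, so multiply by r⁶.
1.329 × 1.067⁶ = 1.329 × 1.47566 ≈ 1.961

1.961rem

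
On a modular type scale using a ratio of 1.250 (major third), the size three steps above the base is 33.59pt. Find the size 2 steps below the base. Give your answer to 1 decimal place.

11.0pt

33.59 ÷ 1.250⁵ = 33.59 ÷ 3.05176 ≈ 11.007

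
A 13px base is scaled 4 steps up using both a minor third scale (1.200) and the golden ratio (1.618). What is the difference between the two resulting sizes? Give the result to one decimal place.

62.1px

Minor third: 13.0 × 1.200⁴ = 26.957px
Golden ratio: 13.0 × 1.618⁴ = 89.096px
Difference: 89.096 − 26.957 = 62.139px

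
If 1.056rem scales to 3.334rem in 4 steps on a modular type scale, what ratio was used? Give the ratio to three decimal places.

The ratio satisfies 1.056 × r⁴ = 3.334, so r = (3.334 / 1.056)^(1/4).
r = 3.1572^(1/4) ≈ 1.3330

1.333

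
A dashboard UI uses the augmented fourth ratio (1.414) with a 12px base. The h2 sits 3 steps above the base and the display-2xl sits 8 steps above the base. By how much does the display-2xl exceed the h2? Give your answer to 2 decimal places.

Step 3: 12.0 × 1.414³ = 33.9258px
Step 8: 12.0 × 1.414⁸ = 191.7682px
Difference: 191.7682 − 33.9258 = 157.8424px

157.84px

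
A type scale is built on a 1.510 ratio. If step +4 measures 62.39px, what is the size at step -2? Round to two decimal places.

62.39 ÷ 1.510⁶ = 62.39 ÷ 11.85391 ≈ 5.263

5.26px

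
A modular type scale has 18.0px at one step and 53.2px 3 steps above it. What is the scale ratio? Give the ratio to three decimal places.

1.435

r³ = 53.2 / 18.0, so r = (53.2/18.0)^(1/3).
r = 2.9556^(1/3) ≈ 1.4351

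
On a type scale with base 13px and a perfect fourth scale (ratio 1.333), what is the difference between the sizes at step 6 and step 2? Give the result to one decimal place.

Step 2: 13.0 × 1.333² = 23.100px
Step 6: 13.0 × 1.333⁶ = 72.933px
Difference: 72.933 − 23.100 = 49.833px

49.8px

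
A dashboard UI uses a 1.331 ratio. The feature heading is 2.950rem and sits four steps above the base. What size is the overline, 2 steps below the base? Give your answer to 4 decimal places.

The gap is -2 − (4) = -6 steps, so the factor is 1.331^-6.
2.950 ÷ 1.331⁶ = 2.950 ÷ 5.55992 ≈ 0.5306

0.5306rem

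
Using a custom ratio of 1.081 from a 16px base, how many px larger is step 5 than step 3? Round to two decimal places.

Step 3: 16.0 × 1.081³ = 20.2114px
Step 5: 16.0 × 1.081⁵ = 23.6183px
Difference: 23.6183 − 20.2114 = 3.4069px

3.41px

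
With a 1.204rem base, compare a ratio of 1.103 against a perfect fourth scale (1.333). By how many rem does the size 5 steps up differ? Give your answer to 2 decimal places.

3.10rem

At 1.103: 1.204 × 1.103⁵ = 1.9656rem
Perfect fourth: 1.204 × 1.333⁵ = 5.0673rem
Difference: 5.0673 − 1.9656 = 3.1017rem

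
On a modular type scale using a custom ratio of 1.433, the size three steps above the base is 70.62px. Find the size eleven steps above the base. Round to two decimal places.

70.62 × 1.433⁸ = 70.62 × 17.78155 ≈ 1255.733

1255.73px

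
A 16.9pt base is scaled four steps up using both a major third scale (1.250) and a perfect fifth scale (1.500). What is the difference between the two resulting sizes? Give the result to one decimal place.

44.3pt

Major third: 16.9 × 1.250⁴ = 41.260pt
Perfect fifth: 16.9 × 1.500⁴ = 85.556pt
Difference: 85.556 − 41.260 = 44.296pt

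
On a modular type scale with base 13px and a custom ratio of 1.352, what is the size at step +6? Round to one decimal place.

13.0 × 1.352⁶ = 13.0 × 6.10745 ≈ 79.40

79.4px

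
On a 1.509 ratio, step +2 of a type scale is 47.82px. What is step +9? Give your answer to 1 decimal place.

852.0px

47.82 × 1.509⁷ = 47.82 × 17.81659 ≈ 851.990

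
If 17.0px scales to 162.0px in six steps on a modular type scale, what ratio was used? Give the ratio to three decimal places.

1.456

r⁶ = 162.0 / 17.0, so r = (162.0/17.0)^(1/6).
r = 9.5294^(1/6) ≈ 1.4561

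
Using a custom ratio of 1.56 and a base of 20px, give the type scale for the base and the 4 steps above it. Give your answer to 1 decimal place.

Step 0: 20px
Step 1: 20.0 × 1.56 = 31.2
Step 2: 20.0 × 1.56² = 48.7
Step 3: 20.0 × 1.56³ = 75.9
Step 4: 20.0 × 1.56⁴ = 118.4

20.0px, 31.2px, 48.7px, 75.9px, 118.4px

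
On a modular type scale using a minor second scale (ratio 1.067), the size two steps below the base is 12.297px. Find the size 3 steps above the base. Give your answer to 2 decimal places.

12.297 × 1.067⁵ = 12.297 × 1.38300 ≈ 17.007

17.01px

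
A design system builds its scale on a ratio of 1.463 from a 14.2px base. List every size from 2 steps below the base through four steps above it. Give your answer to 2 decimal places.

6.63px, 9.71px, 14.20px, 20.77px, 30.39px, 44.47px, 65.05px

Step -2: 14.2 ÷ 1.463² = 6.63
Step -1: 14.2 ÷ 1.463 = 9.71
Step 0: 14.2px
Step 1: 14.2 × 1.463 = 20.77
Step 2: 14.2 × 1.463² = 30.39
Step 3: 14.2 × 1.463³ = 44.47
Step 4: 14.2 × 1.463⁴ = 65.05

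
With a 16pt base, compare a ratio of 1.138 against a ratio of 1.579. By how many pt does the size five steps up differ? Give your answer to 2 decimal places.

At 1.138: 16.0 × 1.138⁵ = 30.5373pt
At 1.579: 16.0 × 1.579⁵ = 157.0474pt
Difference: 157.0474 − 30.5373 = 126.5101pt

126.51pt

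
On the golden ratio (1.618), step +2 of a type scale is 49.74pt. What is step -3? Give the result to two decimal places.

4.49pt

Moving from step +2 to step -3 is 5 steps down, so divide by r⁵.
49.74 ÷ 1.618⁵ = 49.74 ÷ 11.08901 ≈ 4.486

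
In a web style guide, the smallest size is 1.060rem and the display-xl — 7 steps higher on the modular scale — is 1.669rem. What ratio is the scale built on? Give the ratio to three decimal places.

r⁷ = 1.669 / 1.060, so r = (1.669/1.060)^(1/7).
r = 1.5745^(1/7) ≈ 1.0670

1.067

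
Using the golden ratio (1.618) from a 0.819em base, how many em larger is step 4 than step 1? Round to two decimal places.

4.29em

Step 1: 0.819 × 1.618 = 1.3251em
Step 4: 0.819 × 1.618⁴ = 5.6130em
Difference: 5.6130 − 1.3251 = 4.2879em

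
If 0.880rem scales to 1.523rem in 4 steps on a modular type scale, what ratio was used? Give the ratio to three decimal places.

The ratio satisfies 0.880 × r⁴ = 1.523, so r = (1.523 / 0.880)^(1/4).
r = 1.7307^(1/4) ≈ 1.1470

1.147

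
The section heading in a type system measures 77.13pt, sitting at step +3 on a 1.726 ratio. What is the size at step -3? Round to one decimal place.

2.9pt

77.13 ÷ 1.726⁶ = 77.13 ÷ 26.43898 ≈ 2.917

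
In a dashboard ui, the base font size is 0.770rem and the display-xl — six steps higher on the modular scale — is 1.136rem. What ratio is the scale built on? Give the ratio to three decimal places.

r⁶ = 1.136 / 0.770, so r = (1.136/0.770)^(1/6).
r = 1.4753^(1/6) ≈ 1.0670

1.067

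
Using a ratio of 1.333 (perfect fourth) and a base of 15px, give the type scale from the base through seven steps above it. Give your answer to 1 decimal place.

15.0px, 20.0px, 26.7px, 35.5px, 47.4px, 63.1px, 84.2px, 112.2px

Step 0: 15px
Step 1: 15.0 × 1.333 = 20.0
Step 2: 15.0 × 1.333² = 26.7
Step 3: 15.0 × 1.333³ = 35.5
Step 4: 15.0 × 1.333⁴ = 47.4
Step 5: 15.0 × 1.333⁵ = 63.1
Step 6: 15.0 × 1.333⁶ = 84.2
Step 7: 15.0 × 1.333⁷ = 112.2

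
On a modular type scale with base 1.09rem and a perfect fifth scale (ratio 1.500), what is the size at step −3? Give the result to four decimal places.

0.3230rem

1.09 ÷ 1.500³ = 1.09 ÷ 3.37500 ≈ 0.3230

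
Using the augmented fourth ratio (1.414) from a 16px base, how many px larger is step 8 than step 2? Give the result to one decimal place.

Step 2: 16.0 × 1.414² = 31.990px
Step 8: 16.0 × 1.414⁸ = 255.691px
Difference: 255.691 − 31.990 = 223.701px

223.7px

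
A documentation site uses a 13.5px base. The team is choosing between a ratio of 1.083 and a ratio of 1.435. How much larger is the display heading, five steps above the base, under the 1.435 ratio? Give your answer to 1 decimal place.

At 1.083: 13.5 × 1.083⁵ = 20.113px
At 1.435: 13.5 × 1.435⁵ = 82.147px
Difference: 82.147 − 20.113 = 62.034px

62.0px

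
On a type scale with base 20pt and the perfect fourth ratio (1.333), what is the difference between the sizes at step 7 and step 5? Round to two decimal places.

65.39pt

Step 5: 20.0 × 1.333⁵ = 84.1745pt
Step 7: 20.0 × 1.333⁷ = 149.5688pt
Difference: 149.5688 − 84.1745 = 65.3943pt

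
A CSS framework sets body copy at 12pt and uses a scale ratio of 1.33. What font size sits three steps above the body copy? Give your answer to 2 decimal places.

28.23pt

Every step multiplies by the scale ratio.
12.0 × 1.33³ = 12.0 × 2.35264 ≈ 28.23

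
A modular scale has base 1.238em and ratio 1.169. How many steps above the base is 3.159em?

6

1.169ⁿ = 3.159 / 1.238 = 2.5517
n = ln(2.5517) / ln(1.169) = 0.9368 / 0.1561 ≈ 6.00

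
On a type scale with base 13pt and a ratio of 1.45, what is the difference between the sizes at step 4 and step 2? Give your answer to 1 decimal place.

30.1pt

Step 2: 13.0 × 1.45² = 27.332pt
Step 4: 13.0 × 1.45⁴ = 57.467pt
Difference: 57.467 − 27.332 = 30.135pt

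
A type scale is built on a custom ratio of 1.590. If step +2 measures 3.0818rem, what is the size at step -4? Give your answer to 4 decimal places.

Moving from step +2 to step -4 is 6 steps down, so divide by r⁶.
3.0818 ÷ 1.590⁶ = 3.0818 ÷ 16.15782 ≈ 0.1907

0.1907rem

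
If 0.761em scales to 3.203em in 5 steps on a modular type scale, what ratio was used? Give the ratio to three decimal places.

1.333

The ratio satisfies 0.761 × r⁵ = 3.203, so r = (3.203 / 0.761)^(1/5).
r = 4.2089^(1/5) ≈ 1.3330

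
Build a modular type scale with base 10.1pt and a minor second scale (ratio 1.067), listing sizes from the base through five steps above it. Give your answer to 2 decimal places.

Step 0: 10.1pt
Step 1: 10.1 × 1.067 = 10.78
Step 2: 10.1 × 1.067² = 11.50
Step 3: 10.1 × 1.067³ = 12.27
Step 4: 10.1 × 1.067⁴ = 13.09
Step 5: 10.1 × 1.067⁵ = 13.97

10.10pt, 10.78pt, 11.50pt, 12.27pt, 13.09pt, 13.97pt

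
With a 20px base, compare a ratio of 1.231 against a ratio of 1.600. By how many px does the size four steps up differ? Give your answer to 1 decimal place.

At 1.231: 20.0 × 1.231⁴ = 45.926px
At 1.600: 20.0 × 1.600⁴ = 131.072px
Difference: 131.072 − 45.926 = 85.146px

85.1px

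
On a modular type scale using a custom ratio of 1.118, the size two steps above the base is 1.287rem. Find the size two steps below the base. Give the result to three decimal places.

0.824rem

1.287 ÷ 1.118⁴ = 1.287 ÷ 1.56231 ≈ 0.824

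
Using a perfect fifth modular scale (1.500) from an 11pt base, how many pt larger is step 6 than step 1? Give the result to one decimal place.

Step 1: 11.0 × 1.500 = 16.500pt
Step 6: 11.0 × 1.500⁶ = 125.297pt
Difference: 125.297 − 16.500 = 108.797pt

108.8pt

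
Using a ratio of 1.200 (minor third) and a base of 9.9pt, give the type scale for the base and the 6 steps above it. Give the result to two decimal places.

Step 0: 9.9pt
Step 1: 9.9 × 1.200 = 11.88
Step 2: 9.9 × 1.200² = 14.26
Step 3: 9.9 × 1.200³ = 17.11
Step 4: 9.9 × 1.200⁴ = 20.53
Step 5: 9.9 × 1.200⁵ = 24.63
Step 6: 9.9 × 1.200⁶ = 29.56

9.90pt, 11.88pt, 14.26pt, 17.11pt, 20.53pt, 24.63pt, 29.56pt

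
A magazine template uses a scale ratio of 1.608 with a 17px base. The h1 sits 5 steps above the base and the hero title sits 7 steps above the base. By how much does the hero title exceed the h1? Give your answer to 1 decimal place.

289.8px

Step 5: 17.0 × 1.608⁵ = 182.759px
Step 7: 17.0 × 1.608⁷ = 472.554px
Difference: 472.554 − 182.759 = 289.795px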